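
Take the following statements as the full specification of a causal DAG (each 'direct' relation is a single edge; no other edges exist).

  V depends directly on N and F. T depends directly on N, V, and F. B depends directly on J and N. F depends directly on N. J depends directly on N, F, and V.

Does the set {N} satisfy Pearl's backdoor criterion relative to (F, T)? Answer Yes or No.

Yes

Backdoor paths from F to T (paths whose first edge points into F):
  P1: F <- N -> V -> T
  P2: F <- N -> J <- V -> T
  P3: F <- N -> T
  P4: F <- N -> B <- J <- V -> T
Condition 1 (no descendant of F in the set): holds — descendants of F are {B, J, T, V}; none are in {N}.
Condition 2 (every backdoor path blocked by {N}):
  P1: blocked at fork node N ∈ conditioning set.
  P2: blocked at fork node N ∈ conditioning set.
  P3: blocked at fork node N ∈ conditioning set.
  P4: blocked at fork node N ∈ conditioning set.
{N} satisfies the backdoor criterion.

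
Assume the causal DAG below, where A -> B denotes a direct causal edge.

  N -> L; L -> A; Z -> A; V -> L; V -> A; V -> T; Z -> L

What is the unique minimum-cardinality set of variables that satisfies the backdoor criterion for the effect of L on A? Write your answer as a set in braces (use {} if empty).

Variables eligible for adjustment (non-descendants of L, excluding L and A): {N, T, V, Z}.
Backdoor paths from L to A:
  P1: L <- Z -> A
  P2: L <- V -> A
The empty set is not sufficient: P1 (L <- Z -> A) has no collider blocking it and no conditioned non-collider, so it is open.
Try {V, Z}:
  P1: blocked at fork node Z ∈ conditioning set.
  P2: blocked at fork node V ∈ conditioning set.
{V, Z} contains no descendant of L and blocks every backdoor path.
Every element of {V, Z} is needed (dropping V leaves P2 open; dropping Z leaves P1 open), so no proper subset is valid.
Among all size-2 subsets of the eligible variables, only {V, Z} blocks every backdoor path, so it is the unique smallest valid adjustment set.

{V, Z}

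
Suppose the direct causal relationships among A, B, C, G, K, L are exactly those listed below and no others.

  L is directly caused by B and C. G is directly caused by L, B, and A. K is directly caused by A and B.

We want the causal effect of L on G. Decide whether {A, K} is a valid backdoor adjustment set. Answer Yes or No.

No

Backdoor paths from L to G (paths whose first edge points into L):
  P1: L <- B -> G
  P2: L <- B -> K <- A -> G
Condition 1 (no descendant of L in the set): holds — descendants of L are {G}; none are in {A, K}.
Condition 2 (every backdoor path blocked by {A, K}):
  P1: open — no interior node is in the conditioning set.
  P2: blocked at fork node A ∈ conditioning set.
{A, K} does not satisfy the backdoor criterion.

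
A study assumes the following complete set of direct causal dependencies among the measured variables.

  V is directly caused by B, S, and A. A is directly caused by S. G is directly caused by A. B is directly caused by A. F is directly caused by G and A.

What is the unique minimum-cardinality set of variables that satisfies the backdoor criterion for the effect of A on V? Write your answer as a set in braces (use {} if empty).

Variables eligible for adjustment (non-descendants of A, excluding A and V): {S}.
Backdoor paths from A to V:
  P1: A <- S -> V
The empty set is not sufficient: P1 (A <- S -> V) has no collider blocking it and no conditioned non-collider, so it is open.
Try {S}:
  P1: blocked at fork node S ∈ conditioning set.
{S} contains no descendant of A and blocks every backdoor path.
{S} is the unique smallest valid adjustment set.

{S}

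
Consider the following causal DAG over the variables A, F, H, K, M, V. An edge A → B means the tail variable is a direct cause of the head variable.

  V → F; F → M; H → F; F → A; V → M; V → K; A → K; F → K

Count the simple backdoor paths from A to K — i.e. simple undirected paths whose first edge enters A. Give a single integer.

A backdoor path from A to K is any simple undirected path whose first edge points into A (i.e. leaves A via a parent).
Parents of A: {F}.
Enumerating:
  P1: A <- F <- V -> K
  P2: A <- F -> M <- V -> K
  P3: A <- F -> K
That exhausts the simple backdoor paths. Count: 3.

3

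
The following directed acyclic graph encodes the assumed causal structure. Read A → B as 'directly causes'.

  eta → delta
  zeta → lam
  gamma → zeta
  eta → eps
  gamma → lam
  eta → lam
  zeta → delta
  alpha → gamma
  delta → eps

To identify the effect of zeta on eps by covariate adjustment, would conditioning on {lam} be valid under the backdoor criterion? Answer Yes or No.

No

Backdoor paths from zeta to eps (paths whose first edge points into zeta):
  P1: zeta <- gamma -> lam <- eta -> delta -> eps
  P2: zeta <- gamma -> lam <- eta -> eps
Condition 1 (no descendant of zeta in the set): FAILS — lam is a descendant of zeta.
Condition 2 (every backdoor path blocked by {lam}):
  P1: open — collider(s) lam are conditioned on (or have a conditioned descendant) and no non-collider on the path is in the set.
  P2: open — collider(s) lam are conditioned on (or have a conditioned descendant) and no non-collider on the path is in the set.
{lam} does not satisfy the backdoor criterion.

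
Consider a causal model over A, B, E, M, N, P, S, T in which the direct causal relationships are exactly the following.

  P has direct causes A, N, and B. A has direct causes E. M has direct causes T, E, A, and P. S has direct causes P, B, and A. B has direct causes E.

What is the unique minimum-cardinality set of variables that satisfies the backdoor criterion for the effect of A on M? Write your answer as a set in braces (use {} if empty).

{E}

Variables eligible for adjustment (non-descendants of A, excluding A and M): {B, E, N, T}.
Backdoor paths from A to M:
  P1: A <- E -> B -> P -> M
  P2: A <- E -> B -> S <- P -> M
  P3: A <- E -> M
The empty set is not sufficient: P1 (A <- E -> B -> P -> M) has no collider blocking it and no conditioned non-collider, so it is open.
Try {E}:
  P1: blocked at fork node E ∈ conditioning set.
  P2: blocked at fork node E ∈ conditioning set.
  P3: blocked at fork node E ∈ conditioning set.
{E} contains no descendant of A and blocks every backdoor path.
No other singleton works — e.g. {N} leaves P1 open — so {E} is the unique smallest valid adjustment set.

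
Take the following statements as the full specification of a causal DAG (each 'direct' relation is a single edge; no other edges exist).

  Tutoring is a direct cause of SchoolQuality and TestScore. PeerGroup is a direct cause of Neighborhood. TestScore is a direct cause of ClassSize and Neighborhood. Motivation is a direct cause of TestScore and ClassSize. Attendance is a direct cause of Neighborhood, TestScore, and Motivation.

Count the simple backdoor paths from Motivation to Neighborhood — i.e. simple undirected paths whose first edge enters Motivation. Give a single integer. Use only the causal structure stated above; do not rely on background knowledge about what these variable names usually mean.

A backdoor path from Motivation to Neighborhood is any simple undirected path whose first edge points into Motivation (i.e. leaves Motivation via a parent).
Parents of Motivation: {Attendance}.
Enumerating:
  P1: Motivation <- Attendance -> TestScore -> Neighborhood
  P2: Motivation <- Attendance -> Neighborhood
That exhausts the simple backdoor paths. Count: 2.

2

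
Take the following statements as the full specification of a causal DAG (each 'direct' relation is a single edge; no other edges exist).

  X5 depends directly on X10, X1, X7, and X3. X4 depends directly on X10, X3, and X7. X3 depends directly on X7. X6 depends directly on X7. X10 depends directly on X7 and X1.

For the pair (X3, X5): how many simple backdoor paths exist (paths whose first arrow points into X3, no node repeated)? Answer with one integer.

5

A backdoor path from X3 to X5 is any simple undirected path whose first edge points into X3 (i.e. leaves X3 via a parent).
Parents of X3: {X7}.
Enumerating:
  P1: X3 <- X7 -> X10 <- X1 -> X5
  P2: X3 <- X7 -> X10 -> X5
  P3: X3 <- X7 -> X4 <- X10 <- X1 -> X5
  P4: X3 <- X7 -> X4 <- X10 -> X5
  P5: X3 <- X7 -> X5
That exhausts the simple backdoor paths. Count: 5.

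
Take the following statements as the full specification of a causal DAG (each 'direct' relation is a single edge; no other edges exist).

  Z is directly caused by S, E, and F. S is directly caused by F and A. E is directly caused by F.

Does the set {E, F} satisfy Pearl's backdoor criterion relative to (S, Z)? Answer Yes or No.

Yes

Backdoor paths from S to Z (paths whose first edge points into S):
  P1: S <- F -> E -> Z
  P2: S <- F -> Z
Condition 1 (no descendant of S in the set): holds — descendants of S are {Z}; none are in {E, F}.
Condition 2 (every backdoor path blocked by {E, F}):
  P1: blocked at fork node F ∈ conditioning set.
  P2: blocked at fork node F ∈ conditioning set.
{E, F} satisfies the backdoor criterion.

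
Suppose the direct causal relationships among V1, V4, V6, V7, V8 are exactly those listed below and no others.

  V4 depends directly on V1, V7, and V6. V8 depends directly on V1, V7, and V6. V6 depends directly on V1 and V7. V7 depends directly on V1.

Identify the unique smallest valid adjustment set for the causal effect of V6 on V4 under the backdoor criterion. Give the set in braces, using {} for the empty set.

Variables eligible for adjustment (non-descendants of V6, excluding V6 and V4): {V1, V7}.
Backdoor paths from V6 to V4:
  P1: V6 <- V1 -> V7 -> V4
  P2: V6 <- V1 -> V4
  P3: V6 <- V1 -> V8 <- V7 -> V4
  P4: V6 <- V7 <- V1 -> V4
  P5: V6 <- V7 -> V4
  P6: V6 <- V7 -> V8 <- V1 -> V4
The empty set is not sufficient: P1 (V6 <- V1 -> V7 -> V4) has no collider blocking it and no conditioned non-collider, so it is open.
Try {V1, V7}:
  P1: blocked at fork node V1 ∈ conditioning set.
  P2: blocked at fork node V1 ∈ conditioning set.
  P3: blocked at fork node V1 ∈ conditioning set.
  P4: blocked at chain node V7 ∈ conditioning set.
  P5: blocked at fork node V7 ∈ conditioning set.
  P6: blocked at fork node V7 ∈ conditioning set.
{V1, V7} contains no descendant of V6 and blocks every backdoor path.
Every element of {V1, V7} is needed (dropping V1 leaves P2 open; dropping V7 leaves P5 open), so no proper subset is valid.
Among all size-2 subsets of the eligible variables, only {V1, V7} blocks every backdoor path, so it is the unique smallest valid adjustment set.

{V1, V7}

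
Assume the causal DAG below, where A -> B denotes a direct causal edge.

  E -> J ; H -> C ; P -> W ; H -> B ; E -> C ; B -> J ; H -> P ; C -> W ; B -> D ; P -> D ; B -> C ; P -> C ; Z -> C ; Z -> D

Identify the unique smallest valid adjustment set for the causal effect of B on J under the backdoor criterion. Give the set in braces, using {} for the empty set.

Variables eligible for adjustment (non-descendants of B, excluding B and J): {E, H, P, Z}.
Backdoor paths from B to J:
  P1: B <- H -> P -> D <- Z -> C <- E -> J
  P2: B <- H -> P -> C <- E -> J
  P3: B <- H -> P -> W <- C <- E -> J
  P4: B <- H -> C <- E -> J
Each backdoor path contains an unconditioned collider, so every path is already blocked with the empty conditioning set:
  P1: blocked at collider D (neither it nor any descendant is in the conditioning set).
  P2: blocked at collider C (neither it nor any descendant is in the conditioning set).
  P3: blocked at collider W (neither it nor any descendant is in the conditioning set).
  P4: blocked at collider C (neither it nor any descendant is in the conditioning set).
The empty set is therefore the unique smallest valid set.

{}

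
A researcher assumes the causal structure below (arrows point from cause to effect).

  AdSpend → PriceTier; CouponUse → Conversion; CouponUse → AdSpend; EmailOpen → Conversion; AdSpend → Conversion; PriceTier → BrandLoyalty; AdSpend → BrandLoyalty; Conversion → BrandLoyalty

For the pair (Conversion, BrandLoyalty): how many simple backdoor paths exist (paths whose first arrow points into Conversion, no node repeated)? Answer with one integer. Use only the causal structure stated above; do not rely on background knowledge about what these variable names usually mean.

4

A backdoor path from Conversion to BrandLoyalty is any simple undirected path whose first edge points into Conversion (i.e. leaves Conversion via a parent).
Parents of Conversion: {AdSpend, CouponUse, EmailOpen}.
Enumerating:
  P1: Conversion <- CouponUse -> AdSpend -> PriceTier -> BrandLoyalty
  P2: Conversion <- CouponUse -> AdSpend -> BrandLoyalty
  P3: Conversion <- AdSpend -> PriceTier -> BrandLoyalty
  P4: Conversion <- AdSpend -> BrandLoyalty
That exhausts the simple backdoor paths. Count: 4.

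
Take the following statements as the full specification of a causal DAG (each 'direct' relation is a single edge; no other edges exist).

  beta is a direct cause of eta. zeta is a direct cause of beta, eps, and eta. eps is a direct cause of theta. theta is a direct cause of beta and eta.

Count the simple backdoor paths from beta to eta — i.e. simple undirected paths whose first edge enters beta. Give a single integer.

A backdoor path from beta to eta is any simple undirected path whose first edge points into beta (i.e. leaves beta via a parent).
Parents of beta: {theta, zeta}.
Enumerating:
  P1: beta <- zeta -> eps -> theta -> eta
  P2: beta <- zeta -> eta
  P3: beta <- theta <- eps <- zeta -> eta
  P4: beta <- theta -> eta
That exhausts the simple backdoor paths. Count: 4.

4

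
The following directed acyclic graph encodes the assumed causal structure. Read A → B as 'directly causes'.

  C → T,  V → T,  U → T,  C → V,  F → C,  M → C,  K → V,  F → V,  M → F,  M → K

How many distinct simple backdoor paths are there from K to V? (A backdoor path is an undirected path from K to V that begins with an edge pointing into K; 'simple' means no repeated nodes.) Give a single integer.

6

A backdoor path from K to V is any simple undirected path whose first edge points into K (i.e. leaves K via a parent).
Parents of K: {M}.
Enumerating:
  P1: K <- M -> F -> C -> V
  P2: K <- M -> F -> C -> T <- V
  P3: K <- M -> F -> V
  P4: K <- M -> C <- F -> V
  P5: K <- M -> C -> V
  P6: K <- M -> C -> T <- V
That exhausts the simple backdoor paths. Count: 6.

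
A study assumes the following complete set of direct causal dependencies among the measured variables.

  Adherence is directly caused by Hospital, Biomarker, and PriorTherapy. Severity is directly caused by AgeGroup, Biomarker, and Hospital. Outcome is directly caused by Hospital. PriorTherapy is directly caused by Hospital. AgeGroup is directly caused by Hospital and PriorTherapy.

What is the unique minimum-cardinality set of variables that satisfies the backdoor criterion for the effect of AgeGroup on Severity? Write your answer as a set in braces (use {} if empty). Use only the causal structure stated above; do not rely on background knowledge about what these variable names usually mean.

{Hospital}

Variables eligible for adjustment (non-descendants of AgeGroup, excluding AgeGroup and Severity): {Adherence, Biomarker, Hospital, Outcome, PriorTherapy}.
Backdoor paths from AgeGroup to Severity:
  P1: AgeGroup <- Hospital -> PriorTherapy -> Adherence <- Biomarker -> Severity
  P2: AgeGroup <- Hospital -> Adherence <- Biomarker -> Severity
  P3: AgeGroup <- Hospital -> Severity
  P4: AgeGroup <- PriorTherapy <- Hospital -> Adherence <- Biomarker -> Severity
  P5: AgeGroup <- PriorTherapy <- Hospital -> Severity
  P6: AgeGroup <- PriorTherapy -> Adherence <- Hospital -> Severity
  P7: AgeGroup <- PriorTherapy -> Adherence <- Biomarker -> Severity
The empty set is not sufficient: P3 (AgeGroup <- Hospital -> Severity) has no collider blocking it and no conditioned non-collider, so it is open.
Try {Hospital}:
  P1: blocked at fork node Hospital ∈ conditioning set.
  P2: blocked at fork node Hospital ∈ conditioning set.
  P3: blocked at fork node Hospital ∈ conditioning set.
  P4: blocked at fork node Hospital ∈ conditioning set.
  P5: blocked at fork node Hospital ∈ conditioning set.
  P6: blocked at collider Adherence (neither it nor any descendant is in the conditioning set).
  P7: blocked at collider Adherence (neither it nor any descendant is in the conditioning set).
{Hospital} contains no descendant of AgeGroup and blocks every backdoor path.
No other singleton works — e.g. {Outcome} leaves P3 open — so {Hospital} is the unique smallest valid adjustment set.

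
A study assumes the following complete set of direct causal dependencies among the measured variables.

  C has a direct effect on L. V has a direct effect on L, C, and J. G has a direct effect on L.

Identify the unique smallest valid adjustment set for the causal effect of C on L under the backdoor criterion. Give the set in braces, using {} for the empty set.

{V}

Variables eligible for adjustment (non-descendants of C, excluding C and L): {G, J, V}.
Backdoor paths from C to L:
  P1: C <- V -> L
The empty set is not sufficient: P1 (C <- V -> L) has no collider blocking it and no conditioned non-collider, so it is open.
Try {V}:
  P1: blocked at fork node V ∈ conditioning set.
{V} contains no descendant of C and blocks every backdoor path.
No other singleton works — e.g. {G} leaves P1 open — so {V} is the unique smallest valid adjustment set.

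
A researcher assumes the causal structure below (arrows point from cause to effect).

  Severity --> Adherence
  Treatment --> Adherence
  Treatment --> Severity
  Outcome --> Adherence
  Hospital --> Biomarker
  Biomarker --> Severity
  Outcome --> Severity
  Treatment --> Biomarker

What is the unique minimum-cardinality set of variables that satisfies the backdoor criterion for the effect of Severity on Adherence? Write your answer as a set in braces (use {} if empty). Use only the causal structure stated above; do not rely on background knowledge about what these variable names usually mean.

{Outcome, Treatment}

Variables eligible for adjustment (non-descendants of Severity, excluding Severity and Adherence): {Biomarker, Hospital, Outcome, Treatment}.
Backdoor paths from Severity to Adherence:
  P1: Severity <- Treatment -> Adherence
  P2: Severity <- Outcome -> Adherence
  P3: Severity <- Biomarker <- Treatment -> Adherence
The empty set is not sufficient: P1 (Severity <- Treatment -> Adherence) has no collider blocking it and no conditioned non-collider, so it is open.
Try {Outcome, Treatment}:
  P1: blocked at fork node Treatment ∈ conditioning set.
  P2: blocked at fork node Outcome ∈ conditioning set.
  P3: blocked at fork node Treatment ∈ conditioning set.
{Outcome, Treatment} contains no descendant of Severity and blocks every backdoor path.
Every element of {Outcome, Treatment} is needed (dropping Outcome leaves P2 open; dropping Treatment leaves P1 open), so no proper subset is valid.
Among all size-2 subsets of the eligible variables, only {Outcome, Treatment} blocks every backdoor path, so it is the unique smallest valid adjustment set.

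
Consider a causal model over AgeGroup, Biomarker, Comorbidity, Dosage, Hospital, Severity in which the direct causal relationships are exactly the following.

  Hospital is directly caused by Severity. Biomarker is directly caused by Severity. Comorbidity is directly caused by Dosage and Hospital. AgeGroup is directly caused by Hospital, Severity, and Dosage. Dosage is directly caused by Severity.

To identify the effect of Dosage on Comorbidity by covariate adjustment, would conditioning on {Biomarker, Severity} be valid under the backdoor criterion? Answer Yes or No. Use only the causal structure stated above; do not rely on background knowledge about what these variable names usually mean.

Backdoor paths from Dosage to Comorbidity (paths whose first edge points into Dosage):
  P1: Dosage <- Severity -> Hospital -> Comorbidity
  P2: Dosage <- Severity -> AgeGroup <- Hospital -> Comorbidity
Condition 1 (no descendant of Dosage in the set): holds — descendants of Dosage are {AgeGroup, Comorbidity}; none are in {Biomarker, Severity}.
Condition 2 (every backdoor path blocked by {Biomarker, Severity}):
  P1: blocked at fork node Severity ∈ conditioning set.
  P2: blocked at fork node Severity ∈ conditioning set.
{Biomarker, Severity} satisfies the backdoor criterion.

Yes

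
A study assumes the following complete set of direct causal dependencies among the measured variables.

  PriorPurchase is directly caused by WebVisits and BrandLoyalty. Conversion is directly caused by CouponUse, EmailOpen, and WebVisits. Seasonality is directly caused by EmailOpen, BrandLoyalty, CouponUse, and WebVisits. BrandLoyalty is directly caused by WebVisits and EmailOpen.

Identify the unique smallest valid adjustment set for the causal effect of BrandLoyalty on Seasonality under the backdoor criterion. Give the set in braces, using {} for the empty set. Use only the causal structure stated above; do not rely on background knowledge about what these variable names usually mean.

{EmailOpen, WebVisits}

Variables eligible for adjustment (non-descendants of BrandLoyalty, excluding BrandLoyalty and Seasonality): {Conversion, CouponUse, EmailOpen, WebVisits}.
Backdoor paths from BrandLoyalty to Seasonality:
  P1: BrandLoyalty <- WebVisits -> Conversion <- CouponUse -> Seasonality
  P2: BrandLoyalty <- WebVisits -> Conversion <- EmailOpen -> Seasonality
  P3: BrandLoyalty <- WebVisits -> Seasonality
  P4: BrandLoyalty <- EmailOpen -> Conversion <- WebVisits -> Seasonality
  P5: BrandLoyalty <- EmailOpen -> Conversion <- CouponUse -> Seasonality
  P6: BrandLoyalty <- EmailOpen -> Seasonality
The empty set is not sufficient: P3 (BrandLoyalty <- WebVisits -> Seasonality) has no collider blocking it and no conditioned non-collider, so it is open.
Try {EmailOpen, WebVisits}:
  P1: blocked at fork node WebVisits ∈ conditioning set.
  P2: blocked at fork node WebVisits ∈ conditioning set.
  P3: blocked at fork node WebVisits ∈ conditioning set.
  P4: blocked at fork node EmailOpen ∈ conditioning set.
  P5: blocked at fork node EmailOpen ∈ conditioning set.
  P6: blocked at fork node EmailOpen ∈ conditioning set.
{EmailOpen, WebVisits} contains no descendant of BrandLoyalty and blocks every backdoor path.
Every element of {EmailOpen, WebVisits} is needed (dropping EmailOpen leaves P6 open; dropping WebVisits leaves P3 open), so no proper subset is valid.
Among all size-2 subsets of the eligible variables, only {EmailOpen, WebVisits} blocks every backdoor path, so it is the unique smallest valid adjustment set.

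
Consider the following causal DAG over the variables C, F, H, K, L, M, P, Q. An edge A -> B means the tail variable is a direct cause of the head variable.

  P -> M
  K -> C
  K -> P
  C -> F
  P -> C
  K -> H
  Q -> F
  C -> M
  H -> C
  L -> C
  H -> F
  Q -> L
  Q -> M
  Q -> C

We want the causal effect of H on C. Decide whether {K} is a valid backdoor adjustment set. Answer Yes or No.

Backdoor paths from H to C (paths whose first edge points into H):
  P1: H <- K -> P -> C
  P2: H <- K -> P -> M <- Q -> L -> C
  P3: H <- K -> P -> M <- Q -> C
  P4: H <- K -> P -> M <- Q -> F <- C
  P5: H <- K -> P -> M <- C
  P6: H <- K -> C
Condition 1 (no descendant of H in the set): holds — descendants of H are {C, F, M}; none are in {K}.
Condition 2 (every backdoor path blocked by {K}):
  P1: blocked at fork node K ∈ conditioning set.
  P2: blocked at fork node K ∈ conditioning set.
  P3: blocked at fork node K ∈ conditioning set.
  P4: blocked at fork node K ∈ conditioning set.
  P5: blocked at fork node K ∈ conditioning set.
  P6: blocked at fork node K ∈ conditioning set.
{K} satisfies the backdoor criterion.

Yes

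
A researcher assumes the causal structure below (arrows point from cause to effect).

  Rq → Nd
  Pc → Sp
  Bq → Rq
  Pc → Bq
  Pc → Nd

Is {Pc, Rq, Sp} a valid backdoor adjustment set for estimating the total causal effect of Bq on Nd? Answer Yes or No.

No

Backdoor paths from Bq to Nd (paths whose first edge points into Bq):
  P1: Bq <- Pc -> Nd
Condition 1 (no descendant of Bq in the set): FAILS — Rq is a descendant of Bq.
Condition 2 (every backdoor path blocked by {Pc, Rq, Sp}):
  P1: blocked at fork node Pc ∈ conditioning set.
{Pc, Rq, Sp} does not satisfy the backdoor criterion.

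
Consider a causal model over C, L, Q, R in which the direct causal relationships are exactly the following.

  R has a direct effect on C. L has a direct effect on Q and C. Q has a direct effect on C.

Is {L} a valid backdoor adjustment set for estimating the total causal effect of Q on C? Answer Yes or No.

Backdoor paths from Q to C (paths whose first edge points into Q):
  P1: Q <- L -> C
Condition 1 (no descendant of Q in the set): holds — descendants of Q are {C}; none are in {L}.
Condition 2 (every backdoor path blocked by {L}):
  P1: blocked at fork node L ∈ conditioning set.
{L} satisfies the backdoor criterion.

Yes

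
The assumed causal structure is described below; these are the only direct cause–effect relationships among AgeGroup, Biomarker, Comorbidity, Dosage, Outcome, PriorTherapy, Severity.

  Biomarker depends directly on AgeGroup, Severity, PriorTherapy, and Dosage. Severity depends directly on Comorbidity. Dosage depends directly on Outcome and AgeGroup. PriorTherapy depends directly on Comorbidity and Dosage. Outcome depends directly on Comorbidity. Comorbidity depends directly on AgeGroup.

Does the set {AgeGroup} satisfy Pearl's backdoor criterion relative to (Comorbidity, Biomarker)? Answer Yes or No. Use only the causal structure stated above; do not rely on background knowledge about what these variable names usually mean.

Backdoor paths from Comorbidity to Biomarker (paths whose first edge points into Comorbidity):
  P1: Comorbidity <- AgeGroup -> Dosage -> PriorTherapy -> Biomarker
  P2: Comorbidity <- AgeGroup -> Dosage -> Biomarker
  P3: Comorbidity <- AgeGroup -> Biomarker
Condition 1 (no descendant of Comorbidity in the set): holds — descendants of Comorbidity are {Biomarker, Dosage, Outcome, PriorTherapy, Severity}; none are in {AgeGroup}.
Condition 2 (every backdoor path blocked by {AgeGroup}):
  P1: blocked at fork node AgeGroup ∈ conditioning set.
  P2: blocked at fork node AgeGroup ∈ conditioning set.
  P3: blocked at fork node AgeGroup ∈ conditioning set.
{AgeGroup} satisfies the backdoor criterion.

Yes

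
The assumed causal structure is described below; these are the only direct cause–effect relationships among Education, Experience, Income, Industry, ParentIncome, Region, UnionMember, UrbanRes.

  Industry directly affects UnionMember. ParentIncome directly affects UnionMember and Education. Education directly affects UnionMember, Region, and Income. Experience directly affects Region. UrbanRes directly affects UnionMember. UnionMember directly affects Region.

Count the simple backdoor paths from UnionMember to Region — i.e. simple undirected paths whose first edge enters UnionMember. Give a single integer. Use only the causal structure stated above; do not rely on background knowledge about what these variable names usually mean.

A backdoor path from UnionMember to Region is any simple undirected path whose first edge points into UnionMember (i.e. leaves UnionMember via a parent).
Parents of UnionMember: {Education, Industry, ParentIncome, UrbanRes}.
Enumerating:
  P1: UnionMember <- ParentIncome -> Education -> Region
  P2: UnionMember <- Education -> Region
That exhausts the simple backdoor paths. Count: 2.

2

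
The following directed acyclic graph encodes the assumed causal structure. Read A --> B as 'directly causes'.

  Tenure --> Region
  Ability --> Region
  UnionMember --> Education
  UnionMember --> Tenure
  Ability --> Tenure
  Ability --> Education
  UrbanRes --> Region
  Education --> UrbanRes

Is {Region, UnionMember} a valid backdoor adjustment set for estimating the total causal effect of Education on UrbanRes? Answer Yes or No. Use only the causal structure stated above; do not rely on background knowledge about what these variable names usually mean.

Backdoor paths from Education to UrbanRes (paths whose first edge points into Education):
  P1: Education <- Ability -> Tenure -> Region <- UrbanRes
  P2: Education <- Ability -> Region <- UrbanRes
  P3: Education <- UnionMember -> Tenure <- Ability -> Region <- UrbanRes
  P4: Education <- UnionMember -> Tenure -> Region <- UrbanRes
Condition 1 (no descendant of Education in the set): FAILS — Region is a descendant of Education.
Condition 2 (every backdoor path blocked by {Region, UnionMember}):
  P1: open — collider(s) Region are conditioned on (or have a conditioned descendant) and no non-collider on the path is in the set.
  P2: open — collider(s) Region are conditioned on (or have a conditioned descendant) and no non-collider on the path is in the set.
  P3: blocked at fork node UnionMember ∈ conditioning set.
  P4: blocked at fork node UnionMember ∈ conditioning set.
{Region, UnionMember} does not satisfy the backdoor criterion.

No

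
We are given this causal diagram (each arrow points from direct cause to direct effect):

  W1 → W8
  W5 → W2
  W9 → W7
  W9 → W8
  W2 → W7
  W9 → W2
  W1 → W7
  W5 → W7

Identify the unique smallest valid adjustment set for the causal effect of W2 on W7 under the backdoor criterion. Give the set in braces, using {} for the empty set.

Variables eligible for adjustment (non-descendants of W2, excluding W2 and W7): {W1, W5, W8, W9}.
Backdoor paths from W2 to W7:
  P1: W2 <- W9 -> W8 <- W1 -> W7
  P2: W2 <- W9 -> W7
  P3: W2 <- W5 -> W7
The empty set is not sufficient: P2 (W2 <- W9 -> W7) has no collider blocking it and no conditioned non-collider, so it is open.
Try {W5, W9}:
  P1: blocked at fork node W9 ∈ conditioning set.
  P2: blocked at fork node W9 ∈ conditioning set.
  P3: blocked at fork node W5 ∈ conditioning set.
{W5, W9} contains no descendant of W2 and blocks every backdoor path.
Every element of {W5, W9} is needed (dropping W5 leaves P3 open; dropping W9 leaves P2 open), so no proper subset is valid.
Among all size-2 subsets of the eligible variables, only {W5, W9} blocks every backdoor path, so it is the unique smallest valid adjustment set.

{W5, W9}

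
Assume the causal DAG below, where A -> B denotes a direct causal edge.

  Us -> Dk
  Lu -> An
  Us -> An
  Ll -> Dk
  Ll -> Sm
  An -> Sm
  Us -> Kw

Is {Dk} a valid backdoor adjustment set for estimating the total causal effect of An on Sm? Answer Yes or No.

Backdoor paths from An to Sm (paths whose first edge points into An):
  P1: An <- Us -> Dk <- Ll -> Sm
Condition 1 (no descendant of An in the set): holds — descendants of An are {Sm}; none are in {Dk}.
Condition 2 (every backdoor path blocked by {Dk}):
  P1: open — collider(s) Dk are conditioned on (or have a conditioned descendant) and no non-collider on the path is in the set.
{Dk} does not satisfy the backdoor criterion.

No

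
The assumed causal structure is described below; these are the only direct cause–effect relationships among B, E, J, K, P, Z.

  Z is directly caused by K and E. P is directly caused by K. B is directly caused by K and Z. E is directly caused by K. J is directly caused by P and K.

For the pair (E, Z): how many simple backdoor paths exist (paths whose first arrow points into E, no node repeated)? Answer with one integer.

2

A backdoor path from E to Z is any simple undirected path whose first edge points into E (i.e. leaves E via a parent).
Parents of E: {K}.
Enumerating:
  P1: E <- K -> Z
  P2: E <- K -> B <- Z
That exhausts the simple backdoor paths. Count: 2.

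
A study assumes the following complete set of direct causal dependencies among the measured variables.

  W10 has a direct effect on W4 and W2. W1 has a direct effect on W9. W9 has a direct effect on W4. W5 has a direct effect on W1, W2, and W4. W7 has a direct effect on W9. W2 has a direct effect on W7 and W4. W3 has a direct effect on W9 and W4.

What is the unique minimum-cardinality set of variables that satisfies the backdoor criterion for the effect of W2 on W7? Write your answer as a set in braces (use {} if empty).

Variables eligible for adjustment (non-descendants of W2, excluding W2 and W7): {W1, W10, W3, W5}.
Backdoor paths from W2 to W7:
  P1: W2 <- W10 -> W4 <- W3 -> W9 <- W7
  P2: W2 <- W10 -> W4 <- W5 -> W1 -> W9 <- W7
  P3: W2 <- W10 -> W4 <- W9 <- W7
  P4: W2 <- W5 -> W1 -> W9 <- W7
  P5: W2 <- W5 -> W4 <- W3 -> W9 <- W7
  P6: W2 <- W5 -> W4 <- W9 <- W7
Each backdoor path contains an unconditioned collider, so every path is already blocked with the empty conditioning set:
  P1: blocked at collider W4 (neither it nor any descendant is in the conditioning set).
  P2: blocked at collider W4 (neither it nor any descendant is in the conditioning set).
  P3: blocked at collider W4 (neither it nor any descendant is in the conditioning set).
  P4: blocked at collider W9 (neither it nor any descendant is in the conditioning set).
  P5: blocked at collider W4 (neither it nor any descendant is in the conditioning set).
  P6: blocked at collider W4 (neither it nor any descendant is in the conditioning set).
The empty set is therefore the unique smallest valid set.

{}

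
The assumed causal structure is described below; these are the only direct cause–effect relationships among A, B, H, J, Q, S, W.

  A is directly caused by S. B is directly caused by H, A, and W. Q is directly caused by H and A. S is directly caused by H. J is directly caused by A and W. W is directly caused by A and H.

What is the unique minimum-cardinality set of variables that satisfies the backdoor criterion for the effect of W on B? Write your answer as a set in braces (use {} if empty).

{A, H}

Variables eligible for adjustment (non-descendants of W, excluding W and B): {A, H, Q, S}.
Backdoor paths from W to B:
  P1: W <- H -> S -> A -> B
  P2: W <- H -> B
  P3: W <- H -> Q <- A -> B
  P4: W <- A <- S <- H -> B
  P5: W <- A -> B
  P6: W <- A -> Q <- H -> B
The empty set is not sufficient: P1 (W <- H -> S -> A -> B) has no collider blocking it and no conditioned non-collider, so it is open.
Try {A, H}:
  P1: blocked at fork node H ∈ conditioning set.
  P2: blocked at fork node H ∈ conditioning set.
  P3: blocked at fork node H ∈ conditioning set.
  P4: blocked at chain node A ∈ conditioning set.
  P5: blocked at fork node A ∈ conditioning set.
  P6: blocked at fork node A ∈ conditioning set.
{A, H} contains no descendant of W and blocks every backdoor path.
Every element of {A, H} is needed (dropping A leaves P5 open; dropping H leaves P2 open), so no proper subset is valid.
Among all size-2 subsets of the eligible variables, only {A, H} blocks every backdoor path, so it is the unique smallest valid adjustment set.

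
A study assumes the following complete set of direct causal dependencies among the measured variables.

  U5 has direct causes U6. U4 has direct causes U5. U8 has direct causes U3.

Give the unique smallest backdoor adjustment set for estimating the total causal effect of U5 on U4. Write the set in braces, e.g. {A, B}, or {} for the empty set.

Variables eligible for adjustment (non-descendants of U5, excluding U5 and U4): {U3, U6, U8}.
Backdoor paths from U5 to U4:
  (none)
With no backdoor paths the empty set already satisfies the criterion, and it is trivially minimal.

{}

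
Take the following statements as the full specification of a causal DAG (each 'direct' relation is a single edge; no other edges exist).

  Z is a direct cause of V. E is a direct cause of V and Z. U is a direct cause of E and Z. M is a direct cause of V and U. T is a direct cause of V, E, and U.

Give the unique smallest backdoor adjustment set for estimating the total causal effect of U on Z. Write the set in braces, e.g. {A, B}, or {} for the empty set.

Variables eligible for adjustment (non-descendants of U, excluding U and Z): {M, T}.
Backdoor paths from U to Z:
  P1: U <- T -> E -> Z
  P2: U <- T -> E -> V <- Z
  P3: U <- T -> V <- E -> Z
  P4: U <- T -> V <- Z
  P5: U <- M -> V <- T -> E -> Z
  P6: U <- M -> V <- E -> Z
  P7: U <- M -> V <- Z
The empty set is not sufficient: P1 (U <- T -> E -> Z) has no collider blocking it and no conditioned non-collider, so it is open.
Try {T}:
  P1: blocked at fork node T ∈ conditioning set.
  P2: blocked at fork node T ∈ conditioning set.
  P3: blocked at fork node T ∈ conditioning set.
  P4: blocked at fork node T ∈ conditioning set.
  P5: blocked at collider V (neither it nor any descendant is in the conditioning set).
  P6: blocked at collider V (neither it nor any descendant is in the conditioning set).
  P7: blocked at collider V (neither it nor any descendant is in the conditioning set).
{T} contains no descendant of U and blocks every backdoor path.
No other singleton works — e.g. {M} leaves P1 open — so {T} is the unique smallest valid adjustment set.

{T}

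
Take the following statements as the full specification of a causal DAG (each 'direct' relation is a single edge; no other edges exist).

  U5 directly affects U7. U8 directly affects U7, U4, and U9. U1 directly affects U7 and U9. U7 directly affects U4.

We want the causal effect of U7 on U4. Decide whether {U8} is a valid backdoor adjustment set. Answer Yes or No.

Yes

Backdoor paths from U7 to U4 (paths whose first edge points into U7):
  P1: U7 <- U1 -> U9 <- U8 -> U4
  P2: U7 <- U8 -> U4
Condition 1 (no descendant of U7 in the set): holds — descendants of U7 are {U4}; none are in {U8}.
Condition 2 (every backdoor path blocked by {U8}):
  P1: blocked at collider U9 (neither it nor any descendant is in the conditioning set).
  P2: blocked at fork node U8 ∈ conditioning set.
{U8} satisfies the backdoor criterion.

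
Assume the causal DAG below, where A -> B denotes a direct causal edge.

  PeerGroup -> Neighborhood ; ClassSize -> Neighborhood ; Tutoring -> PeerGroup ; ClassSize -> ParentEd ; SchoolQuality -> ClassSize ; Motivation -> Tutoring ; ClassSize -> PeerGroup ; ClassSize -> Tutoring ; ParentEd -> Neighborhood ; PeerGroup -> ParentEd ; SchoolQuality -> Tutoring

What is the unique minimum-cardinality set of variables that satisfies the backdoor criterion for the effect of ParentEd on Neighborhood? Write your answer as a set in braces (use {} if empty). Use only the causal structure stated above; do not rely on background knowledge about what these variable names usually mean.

Variables eligible for adjustment (non-descendants of ParentEd, excluding ParentEd and Neighborhood): {ClassSize, Motivation, PeerGroup, SchoolQuality, Tutoring}.
Backdoor paths from ParentEd to Neighborhood:
  P1: ParentEd <- ClassSize <- SchoolQuality -> Tutoring -> PeerGroup -> Neighborhood
  P2: ParentEd <- ClassSize -> Tutoring -> PeerGroup -> Neighborhood
  P3: ParentEd <- ClassSize -> PeerGroup -> Neighborhood
  P4: ParentEd <- ClassSize -> Neighborhood
  P5: ParentEd <- PeerGroup <- ClassSize -> Neighborhood
  P6: ParentEd <- PeerGroup <- Tutoring <- SchoolQuality -> ClassSize -> Neighborhood
  P7: ParentEd <- PeerGroup <- Tutoring <- ClassSize -> Neighborhood
  P8: ParentEd <- PeerGroup -> Neighborhood
The empty set is not sufficient: P1 (ParentEd <- ClassSize <- SchoolQuality -> Tutoring -> PeerGroup -> Neighborhood) has no collider blocking it and no conditioned non-collider, so it is open.
Try {ClassSize, PeerGroup}:
  P1: blocked at chain node ClassSize ∈ conditioning set.
  P2: blocked at fork node ClassSize ∈ conditioning set.
  P3: blocked at fork node ClassSize ∈ conditioning set.
  P4: blocked at fork node ClassSize ∈ conditioning set.
  P5: blocked at chain node PeerGroup ∈ conditioning set.
  P6: blocked at chain node PeerGroup ∈ conditioning set.
  P7: blocked at chain node PeerGroup ∈ conditioning set.
  P8: blocked at fork node PeerGroup ∈ conditioning set.
{ClassSize, PeerGroup} contains no descendant of ParentEd and blocks every backdoor path.
Every element of {ClassSize, PeerGroup} is needed (dropping ClassSize leaves P4 open; dropping PeerGroup leaves P8 open), so no proper subset is valid.
Among all size-2 subsets of the eligible variables, only {ClassSize, PeerGroup} blocks every backdoor path, so it is the unique smallest valid adjustment set.

{ClassSize, PeerGroup}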